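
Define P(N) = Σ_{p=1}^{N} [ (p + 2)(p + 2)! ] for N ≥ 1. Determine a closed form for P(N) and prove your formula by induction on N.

We claim P(N) = (N + 3)! - 6 for all N ≥ 1.
For the base case N = 1: P(1) = 18, and the closed form gives 18. They agree.
Inductive step: assume the claim holds for N = p, so P(p) = (p + 3)! - 6.
Then P(p+1) = P(p) + ((p + 3)(p + 3)!) = ((p + 3)! - 6) + ((p + 3)(p + 3)!).
Simplifying, P(p+1) = ((p+1) + 3)! - 6,
which is the closed form with N = p+1.
By induction, the statement is established for all N ≥ 1.

P(N) = (N + 3)! - 6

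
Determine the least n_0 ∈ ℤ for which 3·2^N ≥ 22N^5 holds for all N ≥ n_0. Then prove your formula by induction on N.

n_0 = 27

At N = 26: 201326592 < 261390272, so the inequality fails and n_0 ≥ 27. We prove 3·2^N ≥ 22N^5 for all N ≥ 27.
When N = 27: 3·2^N = 402653184 and 22N^5 = 315675954, so 402653184 ≥ 315675954.
For the inductive step, assume it holds for an arbitrary i ≥ 27, so 3·2^i ≥ 22i^5.
Then 3·2^(i + 1) = 2·(3·2^i) ≥ 2·(22i^5).
Also, for i ≥ 27 we have 2·(22i^5) ≥ 22(i+1)^5, since 2 ≥ (1 + 1/i)^5 for all i ≥ 27.
Combining, 3·2^(i + 1) ≥ 22(i+1)^5.
By induction, the statement is established for all N ≥ 27.
Hence the smallest such n_0 is 27.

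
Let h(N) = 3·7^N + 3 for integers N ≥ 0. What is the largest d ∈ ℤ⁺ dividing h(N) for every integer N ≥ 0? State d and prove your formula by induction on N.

d = 6

Computing the first values: h(0) = 6 and h(1) = 24; gcd(6, 24) = 6, so d ≤ 6.
We prove 6 | 3·7^N + 3 for all N ≥ 0 by induction on N.
Base step (N = 0): h(0) = 6 = 6·(1), so 6 | h(0).
For the inductive step, assume it holds for an arbitrary j ≥ 0, i.e. 6 | h(j). Then
h(j+1) = 3·7^(j+1) + 3 = 7·(3·7^j + 3) - 18 = 7·h(j) - 18. The first term is divisible by 6 by the inductive hypothesis, and -18 is divisible by 6. Hence 6 | h(j+1).
This completes the induction.
Therefore the largest such d is 6.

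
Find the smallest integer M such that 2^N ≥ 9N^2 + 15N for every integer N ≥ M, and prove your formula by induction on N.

At N = 10: 1024 < 1050, so the inequality fails and M ≥ 11. We prove 2^N ≥ 9N^2 + 15N for all N ≥ 11.
Base case (N = 11): 2^N = 2048 and 9N^2 + 15N = 1254, so 2048 ≥ 1254.
Inductive step: assume the claim holds for N = j, so 2^j ≥ 9j^2 + 15j.
Then 2^(j + 1) = 2·(2^j) ≥ 2·(9j^2 + 15j).
Also, for j ≥ 11 we have 2·(9j^2 + 15j) ≥ 9(j+1)^2 + 15(j+1), since 2·(9j^2 + 15j) − (9(j+1)^2 + 15(j+1)) = 9j^2 - 3j - 24, which is nonnegative for all j ≥ 11.
Combining, 2^(j + 1) ≥ 9(j+1)^2 + 15(j+1).
By induction, the statement is established for all N ≥ 11.
Hence the smallest such M is 11.

M = 11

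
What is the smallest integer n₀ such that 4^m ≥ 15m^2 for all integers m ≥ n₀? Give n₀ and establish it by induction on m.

n₀ = 4

At m = 3: 64 < 135, so the inequality fails and n₀ ≥ 4. We prove 4^m ≥ 15m^2 for all m ≥ 4.
For the base case m = 4: 4^m = 256 and 15m^2 = 240, so 256 ≥ 240.
Suppose the result is true for m = j, so 4^j ≥ 15j^2.
Then 4^(j + 1) = 4·(4^j) ≥ 4·(15j^2).
Also, for j ≥ 4 we have 4·(15j^2) ≥ 15(j+1)^2, since 4 ≥ (1 + 1/j)^2 for all j ≥ 4.
Combining, 4^(j + 1) ≥ 15(j+1)^2.
By the principle of mathematical induction, the result holds for all m ≥ 4.
Hence the smallest such n₀ is 4.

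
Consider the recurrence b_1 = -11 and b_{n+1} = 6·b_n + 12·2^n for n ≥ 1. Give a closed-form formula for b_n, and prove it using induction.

b_n = -3·2^n - 5·6^(n - 1)

Computing the first terms: b_1 = -11, b_2 = -42, b_3 = -204. This suggests b_n = -3·2^n - 5·6^(n - 1).
For the base case n = 1: the formula gives -11 = -11 = b_1.
For the inductive step, assume it holds for an arbitrary i ≥ 1, so b_i = -3·2^i - 5·6^(i - 1).
Then b_{i+1} = 6·b_i + 12·2^i = 6·(-3·2^i - 5·6^(i - 1)) + 12·2^i = -3·2^(i + 1) - 5·6^i = -3·2^(i+1) - 5·6^((i+1) - 1),
which is the claimed formula at n = i+1.
By induction, the statement is established for all n ≥ 1.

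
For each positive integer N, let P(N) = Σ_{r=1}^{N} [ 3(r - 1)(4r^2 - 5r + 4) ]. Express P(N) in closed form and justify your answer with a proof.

We claim P(N) = 3N(N - 1)(N^2 + 1) for all N ≥ 1.
For the base case N = 1: P(1) = 0, and the closed form gives 0. They agree.
Inductive step: suppose the statement holds for some r ≥ 1, so P(r) = 3r(r^3 - r^2 + r - 1).
Then P(r+1) = P(r) + (3r(4r^2 + 3r + 3)) = (3r(r^3 - r^2 + r - 1)) + (3r(4r^2 + 3r + 3)).
Simplifying, P(r+1) = 3r(r + 1)(r^2 + 2r + 2) = 3(r+1)((r+1) - 1)((r+1)^2 + 1),
which is the closed form with N = r+1.
By the principle of mathematical induction, the result holds for all N ≥ 1.

P(N) = 3N(N - 1)(N^2 + 1)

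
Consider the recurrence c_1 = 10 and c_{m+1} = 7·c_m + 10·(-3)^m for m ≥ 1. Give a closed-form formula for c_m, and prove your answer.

Computing the first terms: c_1 = 10, c_2 = 40, c_3 = 370. This suggests c_m = -(-3)^m + 7^m.
When m = 1: the formula gives 10 = 10 = c_1.
Inductive step: suppose the statement holds for some j ≥ 1, so c_j = -(-3)^j + 7^j.
Then c_{j+1} = 7·c_j + 10·(-3)^j = 7·(-(-3)^j + 7^j) + 10·(-3)^j = -(-3)^(j + 1) + 7^(j + 1),
which is the claimed formula at m = j+1.
Hence, by induction on m, the claim holds for every m ≥ 1.

c_m = -(-3)^m + 7^m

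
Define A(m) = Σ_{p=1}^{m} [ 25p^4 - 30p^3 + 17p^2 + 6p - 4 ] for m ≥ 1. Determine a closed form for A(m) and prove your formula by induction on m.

We claim A(m) = m(5m^4 + 5m^3 - m^2 + 4m + 1) for all m ≥ 1.
When m = 1: A(1) = 14, and the closed form gives 14. They agree.
For the inductive step, assume it holds for an arbitrary p ≥ 1, so A(p) = p(5p^4 + 5p^3 - p^2 + 4p + 1).
Then A(p+1) = A(p) + (25p^4 + 70p^3 + 77p^2 + 50p + 14) = (p(5p^4 + 5p^3 - p^2 + 4p + 1)) + (25p^4 + 70p^3 + 77p^2 + 50p + 14).
Simplifying, A(p+1) = (p + 1)(5p^4 + 25p^3 + 44p^2 + 37p + 14) = (p+1)(5(p+1)^4 + 5(p+1)^3 - (p+1)^2 + 4(p+1) + 1),
which is the closed form with m = p+1.
By induction, the statement is established for all m ≥ 1.

A(m) = m(5m^4 + 5m^3 - m^2 + 4m + 1)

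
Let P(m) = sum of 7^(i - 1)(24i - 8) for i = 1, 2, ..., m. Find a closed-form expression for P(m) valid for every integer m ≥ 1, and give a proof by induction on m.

We claim P(m) = 2·7^m(2m - 1) + 2 for all m ≥ 1.
Base step (m = 1): P(1) = 16, and the closed form gives 16. They agree.
Inductive step: assume the claim holds for m = i, so P(i) = 2·7^i(2i - 1) + 2.
Then P(i+1) = P(i) + (7^i(24i + 16)) = (2·7^i(2i - 1) + 2) + (7^i(24i + 16)).
Simplifying, P(i+1) = 28·7^i·i + 14·7^i + 2 = 2·7^(i+1)(2(i+1) - 1) + 2,
which is the closed form with m = i+1.
By induction, the statement is established for all m ≥ 1.

P(m) = 2·7^m(2m - 1) + 2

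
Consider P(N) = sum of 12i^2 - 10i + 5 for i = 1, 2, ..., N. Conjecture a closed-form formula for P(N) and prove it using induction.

We claim P(N) = N(4N^2 + N + 2) for all N ≥ 1.
Base case (N = 1): P(1) = 7, and the closed form gives 7. They agree.
Inductive step: suppose the statement holds for some i ≥ 1, so P(i) = i(4i^2 + i + 2).
Then P(i+1) = P(i) + (12i^2 + 14i + 7) = (i(4i^2 + i + 2)) + (12i^2 + 14i + 7).
Simplifying, P(i+1) = (i + 1)(4i^2 + 9i + 7) = (i+1)(4(i+1)^2 + (i+1) + 2),
which is the closed form with N = i+1.
This completes the induction.

P(N) = N(4N^2 + N + 2)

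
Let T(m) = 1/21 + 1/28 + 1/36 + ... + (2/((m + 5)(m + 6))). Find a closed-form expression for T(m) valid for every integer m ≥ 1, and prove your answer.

T(m) = m/(3(m + 6))

We claim T(m) = m/(3(m + 6)) for all m ≥ 1.
For the base case m = 1: T(1) = 1/21, and the closed form gives 1/21. They agree.
For the inductive step, assume it holds for an arbitrary i ≥ 1, so T(i) = i/(3(i + 6)).
Then T(i+1) = T(i) + (2/((i + 6)(i + 7))) = (i/(3(i + 6))) + (2/((i + 6)(i + 7))).
Simplifying, T(i+1) = (i + 1)/(3(i + 7)) = (i+1)/(3((i+1) + 6)),
which is the closed form with m = i+1.
By induction, the statement is established for all m ≥ 1.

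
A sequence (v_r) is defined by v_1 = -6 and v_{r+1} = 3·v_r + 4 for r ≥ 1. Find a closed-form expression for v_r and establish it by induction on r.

Computing the first terms: v_1 = -6, v_2 = -14, v_3 = -38. This suggests v_r = -4·3^(r - 1) - 2.
For the base case r = 1: the formula gives -6 = -6 = v_1.
For the inductive step, assume it holds for an arbitrary j ≥ 1, so v_j = -4·3^(j - 1) - 2.
Then v_{j+1} = 3·v_j + 4 = 3·(-4·3^(j - 1) - 2) + 4 = -4·3^j - 2 = -4·3^((j+1) - 1) - 2,
which is the claimed formula at r = j+1.
By the principle of mathematical induction, the result holds for all r ≥ 1.

v_r = -4·3^(r - 1) - 2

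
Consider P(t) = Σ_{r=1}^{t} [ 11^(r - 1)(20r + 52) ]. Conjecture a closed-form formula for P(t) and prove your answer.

We claim P(t) = 11^t(2t + 5) - 5 for all t ≥ 1.
For the base case t = 1: P(1) = 72, and the closed form gives 72. They agree.
Inductive step: suppose the statement holds for some r ≥ 1, so P(r) = 11^r(2r + 5) - 5.
Then P(r+1) = P(r) + (11^r(20r + 72)) = (11^r(2r + 5) - 5) + (11^r(20r + 72)).
Simplifying, P(r+1) = 22·11^r·r + 77·11^r - 5 = 11^(r+1)(2(r+1) + 5) - 5,
which is the closed form with t = r+1.
By induction, the statement is established for all t ≥ 1.

P(t) = 11^t(2t + 5) - 5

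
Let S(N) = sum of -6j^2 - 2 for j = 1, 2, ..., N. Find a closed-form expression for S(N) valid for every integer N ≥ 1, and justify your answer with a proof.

We claim S(N) = -N(2N^2 + 3N + 3) for all N ≥ 1.
Base case (N = 1): S(1) = -8, and the closed form gives -8. They agree.
Suppose the result is true for N = j, so S(j) = j(-2j^2 - 3j - 3).
Then S(j+1) = S(j) + (-6(j + 1)^2 - 2) = (j(-2j^2 - 3j - 3)) + (-6(j + 1)^2 - 2).
Simplifying, S(j+1) = -(j + 1)(2j^2 + 7j + 8) = -(j+1)(2(j+1)^2 + 3(j+1) + 3),
which is the closed form with N = j+1.
By the principle of mathematical induction, the result holds for all N ≥ 1.

S(N) = -N(2N^2 + 3N + 3)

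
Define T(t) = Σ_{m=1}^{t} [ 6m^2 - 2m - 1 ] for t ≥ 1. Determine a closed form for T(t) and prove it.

T(t) = t(2t^2 + 2t - 1)

We claim T(t) = t(2t^2 + 2t - 1) for all t ≥ 1.
For the base case t = 1: T(1) = 3, and the closed form gives 3. They agree.
Suppose the result is true for t = m, so T(m) = m(2m^2 + 2m - 1).
Then T(m+1) = T(m) + (6m^2 + 10m + 3) = (m(2m^2 + 2m - 1)) + (6m^2 + 10m + 3).
Simplifying, T(m+1) = (m + 1)(2m^2 + 6m + 3) = (m+1)(2(m+1)^2 + 2(m+1) - 1),
which is the closed form with t = m+1.
By induction, the statement is established for all t ≥ 1.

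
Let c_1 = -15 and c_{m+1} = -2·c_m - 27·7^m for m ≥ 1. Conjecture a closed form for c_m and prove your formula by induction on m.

c_m = -3(-2)^m - 3·7^m

Computing the first terms: c_1 = -15, c_2 = -159, c_3 = -1005. This suggests c_m = -3(-2)^m - 3·7^m.
Base case (m = 1): the formula gives -15 = -15 = c_1.
Inductive step: suppose the statement holds for some r ≥ 1, so c_r = -3(-2)^r - 3·7^r.
Then c_{r+1} = -2·c_r - 27·7^r = -2·(-3(-2)^r - 3·7^r) - 27·7^r = -3(-2)^(r + 1) - 3·7^(r + 1),
which is the claimed formula at m = r+1.
By the principle of mathematical induction, the result holds for all m ≥ 1.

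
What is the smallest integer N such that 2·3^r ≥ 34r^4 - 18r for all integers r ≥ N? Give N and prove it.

At r = 11: 354294 < 497596, so the inequality fails and N ≥ 12. We prove 2·3^r ≥ 34r^4 - 18r for all r ≥ 12.
Base case (r = 12): 2·3^r = 1062882 and 34r^4 - 18r = 704808, so 1062882 ≥ 704808.
Inductive step: suppose the statement holds for some k ≥ 12, so 2·3^k ≥ 34k^4 - 18k.
Then 2·3^(k + 1) = 3·(2·3^k) ≥ 3·(34k^4 - 18k).
Also, for k ≥ 12 we have 3·(34k^4 - 18k) ≥ 34(k+1)^4 - 18(k+1), since 3·(34k^4 - 18k) − (34(k+1)^4 - 18(k+1)) = 68k^4 - 136k^3 - 204k^2 - 172k - 16, which is nonnegative for all k ≥ 12.
Combining, 2·3^(k + 1) ≥ 34(k+1)^4 - 18(k+1).
Hence, by induction on r, the claim holds for every r ≥ 12.
Hence the smallest such N is 12.

N = 12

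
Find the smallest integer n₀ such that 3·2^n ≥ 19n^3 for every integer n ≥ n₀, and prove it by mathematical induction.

n₀ = 15

At n = 14: 49152 < 52136, so the inequality fails and n₀ ≥ 15. We prove 3·2^n ≥ 19n^3 for all n ≥ 15.
Base step (n = 15): 3·2^n = 98304 and 19n^3 = 64125, so 98304 ≥ 64125.
Inductive step: suppose the statement holds for some i ≥ 15, so 3·2^i ≥ 19i^3.
Then 3·2^(i + 1) = 2·(3·2^i) ≥ 2·(19i^3).
Also, for i ≥ 15 we have 2·(19i^3) ≥ 19(i+1)^3, since 2 ≥ (1 + 1/i)^3 for all i ≥ 15.
Combining, 3·2^(i + 1) ≥ 19(i+1)^3.
By the principle of mathematical induction, the result holds for all n ≥ 15.
Hence the smallest such n₀ is 15.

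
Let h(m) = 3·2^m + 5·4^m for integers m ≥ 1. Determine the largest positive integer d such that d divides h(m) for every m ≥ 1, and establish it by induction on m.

d = 2

Computing the first values: h(1) = 26 and h(2) = 92; gcd(26, 92) = 2, so d ≤ 2.
We prove 2 | 3·2^m + 5·4^m for all m ≥ 1 by induction on m.
Base case (m = 1): h(1) = 26 = 2·(13), so 2 | h(1).
For the inductive step, assume it holds for an arbitrary r ≥ 1, i.e. 2 | h(r). Then
h(r+1) − 4·h(r) = (3·2^(r+1) + 5·4^(r+1)) − 4·(3·2^r + 5·4^r) = (3)·2^r·(2 − 4) = (-6)·2^r. Since 2 | h(r) by the inductive hypothesis, 2 | 4·h(r); and 2 | -6 since -6 = 2·-3. Therefore 2 | h(r+1).
This completes the induction.
Therefore the largest such d is 2.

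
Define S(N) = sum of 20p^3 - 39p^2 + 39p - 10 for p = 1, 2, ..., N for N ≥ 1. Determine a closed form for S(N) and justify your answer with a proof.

S(N) = N(5N^3 - 3N^2 + 5N + 3)

We claim S(N) = N(5N^3 - 3N^2 + 5N + 3) for all N ≥ 1.
Base case (N = 1): S(1) = 10, and the closed form gives 10. They agree.
For the inductive step, assume it holds for an arbitrary p ≥ 1, so S(p) = p(5p^3 - 3p^2 + 5p + 3).
Then S(p+1) = S(p) + (20p^3 + 21p^2 + 21p + 10) = (p(5p^3 - 3p^2 + 5p + 3)) + (20p^3 + 21p^2 + 21p + 10).
Simplifying, S(p+1) = (p + 1)(5p^3 + 12p^2 + 14p + 10) = (p+1)(5(p+1)^3 - 3(p+1)^2 + 5(p+1) + 3),
which is the closed form with N = p+1.
Hence, by induction on N, the claim holds for every N ≥ 1.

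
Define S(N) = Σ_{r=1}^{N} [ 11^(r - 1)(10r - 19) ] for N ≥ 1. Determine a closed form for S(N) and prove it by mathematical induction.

S(N) = 11^N(N - 2) + 2

We claim S(N) = 11^N(N - 2) + 2 for all N ≥ 1.
For the base case N = 1: S(1) = -9, and the closed form gives -9. They agree.
Suppose the result is true for N = r, so S(r) = 11^r(r - 2) + 2.
Then S(r+1) = S(r) + (11^r(10r - 9)) = (11^r(r - 2) + 2) + (11^r(10r - 9)).
Simplifying, S(r+1) = 11^(r + 1)r - 11^(r + 1) + 2 = 11^(r+1)((r+1) - 2) + 2,
which is the closed form with N = r+1.
By induction, the statement is established for all N ≥ 1.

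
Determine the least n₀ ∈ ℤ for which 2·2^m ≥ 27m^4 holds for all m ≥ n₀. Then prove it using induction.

n₀ = 22

At m = 21: 4194304 < 5250987, so the inequality fails and n₀ ≥ 22. We prove 2·2^m ≥ 27m^4 for all m ≥ 22.
Base case (m = 22): 2·2^m = 8388608 and 27m^4 = 6324912, so 8388608 ≥ 6324912.
Inductive step: assume the claim holds for m = r, so 2·2^r ≥ 27r^4.
Then 2·2^(r + 1) = 2·(2·2^r) ≥ 2·(27r^4).
Also, for r ≥ 22 we have 2·(27r^4) ≥ 27(r+1)^4, since 2 ≥ (1 + 1/r)^4 for all r ≥ 22.
Combining, 2·2^(r + 1) ≥ 27(r+1)^4.
By induction, the statement is established for all m ≥ 22.
Hence the smallest such n₀ is 22.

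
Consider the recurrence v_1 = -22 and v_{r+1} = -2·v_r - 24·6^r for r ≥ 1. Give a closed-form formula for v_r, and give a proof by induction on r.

v_r = -(-2)^(r + 1) - 3·6^r

Computing the first terms: v_1 = -22, v_2 = -100, v_3 = -664. This suggests v_r = -(-2)^(r + 1) - 3·6^r.
Base case (r = 1): the formula gives -22 = -22 = v_1.
For the inductive step, assume it holds for an arbitrary j ≥ 1, so v_j = -(-2)^(j + 1) - 3·6^j.
Then v_{j+1} = -2·v_j - 24·6^j = -2·(-(-2)^(j + 1) - 3·6^j) - 24·6^j = -(-2)^(j + 2) - 3·6^(j + 1) = -(-2)^((j+1) + 1) - 3·6^(j+1),
which is the claimed formula at r = j+1.
This completes the induction.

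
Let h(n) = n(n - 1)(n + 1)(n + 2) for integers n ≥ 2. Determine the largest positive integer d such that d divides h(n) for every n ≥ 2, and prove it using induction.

Computing the first values: h(2) = 24 and h(3) = 120; gcd(24, 120) = 24, so d ≤ 24.
We prove 24 | n(n - 1)(n + 1)(n + 2) for all n ≥ 2 by induction on n.
Base step (n = 2): h(2) = 24 = 24·(1), so 24 | h(2).
Suppose the result is true for n = r, i.e. 24 | h(r). Then
h(r+1) − h(r) = r·(r+1)·(r+2)·(r+3) − (r-1)·r·(r+1)·(r+2) = r·(r+1)·(r+2)·[(r+3) − (r-1)] = 4·r·(r+1)·(r+2). The product of 3 consecutive integers is divisible by (3)! = 6, so h(r+1) − h(r) is divisible by 4·6 = 24. By the inductive hypothesis 24 | h(r), hence 24 | h(r+1).
By the principle of mathematical induction, the result holds for all n ≥ 2.
Therefore the largest such d is 24.

d = 24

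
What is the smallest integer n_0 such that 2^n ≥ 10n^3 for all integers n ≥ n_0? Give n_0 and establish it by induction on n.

n_0 = 16

At n = 15: 32768 < 33750, so the inequality fails and n_0 ≥ 16. We prove 2^n ≥ 10n^3 for all n ≥ 16.
When n = 16: 2^n = 65536 and 10n^3 = 40960, so 65536 ≥ 40960.
Inductive step: suppose the statement holds for some j ≥ 16, so 2^j ≥ 10j^3.
Then 2^(j + 1) = 2·(2^j) ≥ 2·(10j^3).
Also, for j ≥ 16 we have 2·(10j^3) ≥ 10(j+1)^3, since 2 ≥ (1 + 1/j)^3 for all j ≥ 16.
Combining, 2^(j + 1) ≥ 10(j+1)^3.
By induction, the statement is established for all n ≥ 16.
Hence the smallest such n_0 is 16.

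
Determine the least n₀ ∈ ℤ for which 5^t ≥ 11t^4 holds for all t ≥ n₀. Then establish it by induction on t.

At t = 5: 3125 < 6875, so the inequality fails and n₀ ≥ 6. We prove 5^t ≥ 11t^4 for all t ≥ 6.
Base case (t = 6): 5^t = 15625 and 11t^4 = 14256, so 15625 ≥ 14256.
Inductive step: suppose the statement holds for some p ≥ 6, so 5^p ≥ 11p^4.
Then 5^(p + 1) = 5·(5^p) ≥ 5·(11p^4).
Also, for p ≥ 6 we have 5·(11p^4) ≥ 11(p+1)^4, since 5 ≥ (1 + 1/p)^4 for all p ≥ 6.
Combining, 5^(p + 1) ≥ 11(p+1)^4.
This completes the induction.
Hence the smallest such n₀ is 6.

n₀ = 6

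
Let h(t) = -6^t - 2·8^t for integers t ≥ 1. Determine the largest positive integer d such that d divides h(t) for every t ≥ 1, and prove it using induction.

Computing the first values: h(1) = -22 and h(2) = -164; gcd(-22, -164) = 2, so d ≤ 2.
We prove 2 | -6^t - 2·8^t for all t ≥ 1 by induction on t.
For the base case t = 1: h(1) = -22 = 2·(-11), so 2 | h(1).
Inductive step: assume the claim holds for t = p, i.e. 2 | h(p). Then
h(p+1) − 8·h(p) = (-6^(p+1) - 2·8^(p+1)) − 8·(-6^p - 2·8^p) = (-1)·6^p·(6 − 8) = (2)·6^p. Since 2 | h(p) by the inductive hypothesis, 2 | 8·h(p); and 2 | 2 since 2 = 2·1. Therefore 2 | h(p+1).
By the principle of mathematical induction, the result holds for all t ≥ 1.
Therefore the largest such d is 2.

d = 2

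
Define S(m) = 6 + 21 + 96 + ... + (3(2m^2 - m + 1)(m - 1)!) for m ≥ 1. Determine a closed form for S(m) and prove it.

We claim S(m) = (6m + 3)m! - 3 for all m ≥ 1.
Base step (m = 1): S(1) = 6, and the closed form gives 6. They agree.
Inductive step: suppose the statement holds for some p ≥ 1, so S(p) = (6p + 3)p! - 3.
Then S(p+1) = S(p) + (3(2p^2 + 3p + 2)p!) = ((6p + 3)p! - 3) + (3(2p^2 + 3p + 2)p!).
Simplifying, S(p+1) = (6(p+1) + 3)(p+1)! - 3,
which is the closed form with m = p+1.
This completes the induction.

S(m) = (6m + 3)m! - 3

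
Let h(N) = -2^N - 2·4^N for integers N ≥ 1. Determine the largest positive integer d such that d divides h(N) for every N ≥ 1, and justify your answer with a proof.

Computing the first values: h(1) = -10 and h(2) = -36; gcd(-10, -36) = 2, so d ≤ 2.
We prove 2 | -2^N - 2·4^N for all N ≥ 1 by induction on N.
When N = 1: h(1) = -10 = 2·(-5), so 2 | h(1).
Suppose the result is true for N = p, i.e. 2 | h(p). Then
h(p+1) − 4·h(p) = (-2^(p+1) - 2·4^(p+1)) − 4·(-2^p - 2·4^p) = (-1)·2^p·(2 − 4) = (2)·2^p. Since 2 | h(p) by the inductive hypothesis, 2 | 4·h(p); and 2 | 2 since 2 = 2·1. Therefore 2 | h(p+1).
Hence, by induction on N, the claim holds for every N ≥ 1.
Therefore the largest such d is 2.

d = 2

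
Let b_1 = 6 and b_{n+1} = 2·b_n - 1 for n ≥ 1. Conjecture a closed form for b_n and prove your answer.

b_n = 5·2^(n - 1) + 1

Computing the first terms: b_1 = 6, b_2 = 11, b_3 = 21. This suggests b_n = 5·2^(n - 1) + 1.
Base step (n = 1): the formula gives 6 = 6 = b_1.
Inductive step: suppose the statement holds for some r ≥ 1, so b_r = 5·2^(r - 1) + 1.
Then b_{r+1} = 2·b_r - 1 = 2·(5·2^(r - 1) + 1) - 1 = 5·2^r + 1 = 5·2^((r+1) - 1) + 1,
which is the claimed formula at n = r+1.
By the principle of mathematical induction, the result holds for all n ≥ 1.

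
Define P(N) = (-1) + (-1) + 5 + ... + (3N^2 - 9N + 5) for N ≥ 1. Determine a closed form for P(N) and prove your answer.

We claim P(N) = N(N^2 - 3N + 1) for all N ≥ 1.
Base step (N = 1): P(1) = -1, and the closed form gives -1. They agree.
Inductive step: assume the claim holds for N = p, so P(p) = p(p^2 - 3p + 1).
Then P(p+1) = P(p) + (3p^2 - 3p - 1) = (p(p^2 - 3p + 1)) + (3p^2 - 3p - 1).
Simplifying, P(p+1) = (p + 1)(p^2 - p - 1) = (p+1)((p+1)^2 - 3(p+1) + 1),
which is the closed form with N = p+1.
This completes the induction.

P(N) = N(N^2 - 3N + 1)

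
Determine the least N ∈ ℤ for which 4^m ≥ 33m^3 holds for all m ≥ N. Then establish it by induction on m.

N = 7

At m = 6: 4096 < 7128, so the inequality fails and N ≥ 7. We prove 4^m ≥ 33m^3 for all m ≥ 7.
Base case (m = 7): 4^m = 16384 and 33m^3 = 11319, so 16384 ≥ 11319.
Inductive step: assume the claim holds for m = r, so 4^r ≥ 33r^3.
Then 4^(r + 1) = 4·(4^r) ≥ 4·(33r^3).
Also, for r ≥ 7 we have 4·(33r^3) ≥ 33(r+1)^3, since 4 ≥ (1 + 1/r)^3 for all r ≥ 7.
Combining, 4^(r + 1) ≥ 33(r+1)^3.
This completes the induction.
Hence the smallest such N is 7.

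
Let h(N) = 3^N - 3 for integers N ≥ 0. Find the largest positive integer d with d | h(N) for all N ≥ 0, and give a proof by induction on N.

Computing the first values: h(0) = -2 and h(1) = 0; gcd(-2, 0) = 2, so d ≤ 2.
We prove 2 | 3^N - 3 for all N ≥ 0 by induction on N.
Base step (N = 0): h(0) = -2 = 2·(-1), so 2 | h(0).
For the inductive step, assume it holds for an arbitrary i ≥ 0, i.e. 2 | h(i). Then
h(i+1) = 3^(i+1) - 3 = 3·(3^i - 3) + 6 = 3·h(i) + 6. The first term is divisible by 2 by the inductive hypothesis, and 6 is divisible by 2. Hence 2 | h(i+1).
Hence, by induction on N, the claim holds for every N ≥ 0.
Therefore the largest such d is 2.

d = 2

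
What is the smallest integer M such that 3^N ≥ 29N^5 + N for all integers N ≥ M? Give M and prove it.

At N = 15: 14348907 < 22021890, so the inequality fails and M ≥ 16. We prove 3^N ≥ 29N^5 + N for all N ≥ 16.
When N = 16: 3^N = 43046721 and 29N^5 + N = 30408720, so 43046721 ≥ 30408720.
Suppose the result is true for N = k, so 3^k ≥ 29k^5 + k.
Then 3^(k + 1) = 3·(3^k) ≥ 3·(29k^5 + k).
Also, for k ≥ 16 we have 3·(29k^5 + k) ≥ 29(k+1)^5 + (k+1), since 3·(29k^5 + k) − (29(k+1)^5 + (k+1)) = 58k^5 - 145k^4 - 290k^3 - 290k^2 - 143k - 30, which is nonnegative for all k ≥ 16.
Combining, 3^(k + 1) ≥ 29(k+1)^5 + (k+1).
Hence, by induction on N, the claim holds for every N ≥ 16.
Hence the smallest such M is 16.

M = 16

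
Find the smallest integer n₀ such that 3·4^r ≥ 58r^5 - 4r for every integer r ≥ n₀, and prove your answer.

n₀ = 11

At r = 10: 3145728 < 5799960, so the inequality fails and n₀ ≥ 11. We prove 3·4^r ≥ 58r^5 - 4r for all r ≥ 11.
Base step (r = 11): 3·4^r = 12582912 and 58r^5 - 4r = 9340914, so 12582912 ≥ 9340914.
Inductive step: suppose the statement holds for some j ≥ 11, so 3·4^j ≥ 58j^5 - 4j.
Then 3·4^(j + 1) = 4·(3·4^j) ≥ 4·(58j^5 - 4j).
Also, for j ≥ 11 we have 4·(58j^5 - 4j) ≥ 58(j+1)^5 - 4(j+1), since 4·(58j^5 - 4j) − (58(j+1)^5 - 4(j+1)) = 174j^5 - 290j^4 - 580j^3 - 580j^2 - 302j - 54, which is nonnegative for all j ≥ 11.
Combining, 3·4^(j + 1) ≥ 58(j+1)^5 - 4(j+1).
Hence, by induction on r, the claim holds for every r ≥ 11.
Hence the smallest such n₀ is 11.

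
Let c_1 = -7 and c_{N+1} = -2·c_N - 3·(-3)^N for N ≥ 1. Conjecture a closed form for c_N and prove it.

Computing the first terms: c_1 = -7, c_2 = 23, c_3 = -73. This suggests c_N = -(-2)^N - (-3)^(N + 1).
When N = 1: the formula gives -7 = -7 = c_1.
Suppose the result is true for N = j, so c_j = -(-2)^j - (-3)^(j + 1).
Then c_{j+1} = -2·c_j - 3·(-3)^j = -2·(-(-2)^j - (-3)^(j + 1)) - 3·(-3)^j = -(-2)^(j + 1) - (-3)^(j + 2) = -(-2)^(j+1) - (-3)^((j+1) + 1),
which is the claimed formula at N = j+1.
This completes the induction.

c_N = -(-2)^N - (-3)^(N + 1)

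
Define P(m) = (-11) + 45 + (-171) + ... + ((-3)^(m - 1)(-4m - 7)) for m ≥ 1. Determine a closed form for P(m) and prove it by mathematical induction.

We claim P(m) = (-3)^m(m + 2) - 2 for all m ≥ 1.
For the base case m = 1: P(1) = -11, and the closed form gives -11. They agree.
Suppose the result is true for m = p, so P(p) = (-3)^p(p + 2) - 2.
Then P(p+1) = P(p) + ((-3)^p(-4p - 11)) = ((-3)^p(p + 2) - 2) + ((-3)^p(-4p - 11)).
Simplifying, P(p+1) = -3(-3)^p·p - 9(-3)^p - 2 = (-3)^(p+1)((p+1) + 2) - 2,
which is the closed form with m = p+1.
This completes the induction.

P(m) = (-3)^m(m + 2) - 2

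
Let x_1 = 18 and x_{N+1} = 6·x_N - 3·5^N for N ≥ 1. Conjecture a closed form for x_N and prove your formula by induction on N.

Computing the first terms: x_1 = 18, x_2 = 93, x_3 = 483. This suggests x_N = 3·5^N + 3·6^(N - 1).
When N = 1: the formula gives 18 = 18 = x_1.
For the inductive step, assume it holds for an arbitrary m ≥ 1, so x_m = 3·5^m + 3·6^(m - 1).
Then x_{m+1} = 6·x_m - 3·5^m = 6·(3·5^m + 3·6^(m - 1)) - 3·5^m = 3·5^(m + 1) + 3·6^m = 3·5^(m+1) + 3·6^((m+1) - 1),
which is the claimed formula at N = m+1.
By induction, the statement is established for all N ≥ 1.

x_N = 3·5^N + 3·6^(N - 1)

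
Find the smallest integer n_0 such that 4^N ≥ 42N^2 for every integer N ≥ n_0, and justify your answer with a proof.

n_0 = 6

At N = 5: 1024 < 1050, so the inequality fails and n_0 ≥ 6. We prove 4^N ≥ 42N^2 for all N ≥ 6.
Base step (N = 6): 4^N = 4096 and 42N^2 = 1512, so 4096 ≥ 1512.
Inductive step: assume the claim holds for N = i, so 4^i ≥ 42i^2.
Then 4^(i + 1) = 4·(4^i) ≥ 4·(42i^2).
Also, for i ≥ 6 we have 4·(42i^2) ≥ 42(i+1)^2, since 4 ≥ (1 + 1/i)^2 for all i ≥ 6.
Combining, 4^(i + 1) ≥ 42(i+1)^2.
This completes the induction.
Hence the smallest such n_0 is 6.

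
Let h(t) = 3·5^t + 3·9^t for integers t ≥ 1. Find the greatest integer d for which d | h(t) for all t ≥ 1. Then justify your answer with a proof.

d = 6

Computing the first values: h(1) = 42 and h(2) = 318; gcd(42, 318) = 6, so d ≤ 6.
We prove 6 | 3·5^t + 3·9^t for all t ≥ 1 by induction on t.
For the base case t = 1: h(1) = 42 = 6·(7), so 6 | h(1).
Inductive step: suppose the statement holds for some j ≥ 1, i.e. 6 | h(j). Then
h(j+1) − 9·h(j) = (3·5^(j+1) + 3·9^(j+1)) − 9·(3·5^j + 3·9^j) = (3)·5^j·(5 − 9) = (-12)·5^j. Since 6 | h(j) by the inductive hypothesis, 6 | 9·h(j); and 6 | -12 since -12 = 6·-2. Therefore 6 | h(j+1).
Hence, by induction on t, the claim holds for every t ≥ 1.
Therefore the largest such d is 6.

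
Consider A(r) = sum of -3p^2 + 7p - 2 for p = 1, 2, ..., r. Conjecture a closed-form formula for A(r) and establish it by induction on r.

We claim A(r) = -r(r^2 - 2r - 1) for all r ≥ 1.
For the base case r = 1: A(1) = 2, and the closed form gives 2. They agree.
For the inductive step, assume it holds for an arbitrary p ≥ 1, so A(p) = p(-p^2 + 2p + 1).
Then A(p+1) = A(p) + (-3p^2 + p + 2) = (p(-p^2 + 2p + 1)) + (-3p^2 + p + 2).
Simplifying, A(p+1) = -(p + 1)(p^2 - 2) = -(p+1)((p+1)^2 - 2(p+1) - 1),
which is the closed form with r = p+1.
By induction, the statement is established for all r ≥ 1.

A(r) = -r(r^2 - 2r - 1)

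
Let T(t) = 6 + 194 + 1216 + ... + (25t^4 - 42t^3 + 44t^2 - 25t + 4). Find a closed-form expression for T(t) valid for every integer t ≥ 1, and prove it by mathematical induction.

We claim T(t) = t(5t^4 + 2t^3 + 2t^2 - t - 2) for all t ≥ 1.
When t = 1: T(1) = 6, and the closed form gives 6. They agree.
Inductive step: assume the claim holds for t = p, so T(p) = p(5p^4 + 2p^3 + 2p^2 - p - 2).
Then T(p+1) = T(p) + (25p^4 + 58p^3 + 68p^2 + 37p + 6) = (p(5p^4 + 2p^3 + 2p^2 - p - 2)) + (25p^4 + 58p^3 + 68p^2 + 37p + 6).
Simplifying, T(p+1) = (p + 1)(5p^4 + 22p^3 + 38p^2 + 29p + 6) = (p+1)(5(p+1)^4 + 2(p+1)^3 + 2(p+1)^2 - (p+1) - 2),
which is the closed form with t = p+1.
By the principle of mathematical induction, the result holds for all t ≥ 1.

T(t) = t(5t^4 + 2t^3 + 2t^2 - t - 2)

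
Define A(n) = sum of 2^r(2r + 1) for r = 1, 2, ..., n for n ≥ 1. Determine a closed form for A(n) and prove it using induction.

We claim A(n) = 2·2^n(2n - 1) + 2 for all n ≥ 1.
Base case (n = 1): A(1) = 6, and the closed form gives 6. They agree.
Inductive step: suppose the statement holds for some r ≥ 1, so A(r) = 2·2^r(2r - 1) + 2.
Then A(r+1) = A(r) + (2^(r + 1)(2r + 3)) = (2·2^r(2r - 1) + 2) + (2^(r + 1)(2r + 3)).
Simplifying, A(r+1) = 8·2^r·r + 4·2^r + 2 = 2·2^(r+1)(2(r+1) - 1) + 2,
which is the closed form with n = r+1.
By induction, the statement is established for all n ≥ 1.

A(n) = 2·2^n(2n - 1) + 2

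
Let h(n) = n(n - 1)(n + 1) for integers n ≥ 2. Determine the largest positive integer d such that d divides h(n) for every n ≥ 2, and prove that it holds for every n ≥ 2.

d = 6

Computing the first values: h(2) = 6 and h(3) = 24; gcd(6, 24) = 6, so d ≤ 6.
We prove 6 | n(n - 1)(n + 1) for all n ≥ 2 by induction on n.
Base case (n = 2): h(2) = 6 = 6·(1), so 6 | h(2).
Inductive step: assume the claim holds for n = k, i.e. 6 | h(k). Then
h(k+1) − h(k) = k·(k+1)·(k+2) − (k-1)·k·(k+1) = k·(k+1)·[(k+2) − (k-1)] = 3·k·(k+1). The product of 2 consecutive integers is divisible by (2)! = 2, so h(k+1) − h(k) is divisible by 3·2 = 6. By the inductive hypothesis 6 | h(k), hence 6 | h(k+1).
This completes the induction.
Therefore the largest such d is 6.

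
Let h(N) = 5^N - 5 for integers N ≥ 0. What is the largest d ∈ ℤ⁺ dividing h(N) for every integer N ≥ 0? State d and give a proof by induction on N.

Computing the first values: h(0) = -4 and h(1) = 0; gcd(-4, 0) = 4, so d ≤ 4.
We prove 4 | 5^N - 5 for all N ≥ 0 by induction on N.
For the base case N = 0: h(0) = -4 = 4·(-1), so 4 | h(0).
Inductive step: assume the claim holds for N = p, i.e. 4 | h(p). Then
h(p+1) = 5^(p+1) - 5 = 5·(5^p - 5) + 20 = 5·h(p) + 20. The first term is divisible by 4 by the inductive hypothesis, and 20 is divisible by 4. Hence 4 | h(p+1).
By induction, the statement is established for all N ≥ 0.
Therefore the largest such d is 4.

d = 4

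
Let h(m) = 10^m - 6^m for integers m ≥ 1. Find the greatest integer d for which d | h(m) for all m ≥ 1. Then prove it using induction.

Computing the first values: h(1) = 4 and h(2) = 64; gcd(4, 64) = 4, so d ≤ 4.
We prove 4 | 10^m - 6^m for all m ≥ 1 by induction on m.
When m = 1: h(1) = 4 = 4·(1), so 4 | h(1).
For the inductive step, assume it holds for an arbitrary k ≥ 1, i.e. 4 | h(k). Then
10^{k+1} − 6^{k+1} = 10·10^k − 6·6^k = 10·(10^k − 6^k) + (4)·6^k. The first term is divisible by 4 by the inductive hypothesis, and the second term (4)·6^k is divisible by 4 since 4 | 4. Hence 4 | h(k+1).
By the principle of mathematical induction, the result holds for all m ≥ 1.
Therefore the largest such d is 4.

d = 4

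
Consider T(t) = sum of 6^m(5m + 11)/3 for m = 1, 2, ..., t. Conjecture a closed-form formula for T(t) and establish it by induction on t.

We claim T(t) = 2·6^t(t + 2) - 4 for all t ≥ 1.
For the base case t = 1: T(1) = 32, and the closed form gives 32. They agree.
Inductive step: assume the claim holds for t = m, so T(m) = 2·6^m(m + 2) - 4.
Then T(m+1) = T(m) + (6^m(10m + 32)) = (2·6^m(m + 2) - 4) + (6^m(10m + 32)).
Simplifying, T(m+1) = 12·6^m·m + 36·6^m - 4 = 2·6^(m+1)((m+1) + 2) - 4,
which is the closed form with t = m+1.
By the principle of mathematical induction, the result holds for all t ≥ 1.

T(t) = 2·6^t(t + 2) - 4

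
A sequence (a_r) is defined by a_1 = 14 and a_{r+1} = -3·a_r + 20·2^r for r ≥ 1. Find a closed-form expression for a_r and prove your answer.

Computing the first terms: a_1 = 14, a_2 = -2, a_3 = 86. This suggests a_r = -2(-3)^r + 2^(r + 2).
Base step (r = 1): the formula gives 14 = 14 = a_1.
Inductive step: assume the claim holds for r = j, so a_j = -2(-3)^j + 2^(j + 2).
Then a_{j+1} = -3·a_j + 20·2^j = -3·(-2(-3)^j + 2^(j + 2)) + 20·2^j = -2(-3)^(j + 1) + 2^(j + 3) = -2(-3)^(j+1) + 2^((j+1) + 2),
which is the claimed formula at r = j+1.
By induction, the statement is established for all r ≥ 1.

a_r = -2(-3)^r + 2^(r + 2)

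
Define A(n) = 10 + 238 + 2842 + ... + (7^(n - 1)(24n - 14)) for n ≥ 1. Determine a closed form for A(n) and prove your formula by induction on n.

A(n) = 7^n(4n - 3) + 3

We claim A(n) = 7^n(4n - 3) + 3 for all n ≥ 1.
Base step (n = 1): A(1) = 10, and the closed form gives 10. They agree.
Inductive step: assume the claim holds for n = p, so A(p) = 7^p(4p - 3) + 3.
Then A(p+1) = A(p) + (7^p(24p + 10)) = (7^p(4p - 3) + 3) + (7^p(24p + 10)).
Simplifying, A(p+1) = 28·7^p·p + 7·7^p + 3 = 7^(p+1)(4(p+1) - 3) + 3,
which is the closed form with n = p+1.
This completes the induction.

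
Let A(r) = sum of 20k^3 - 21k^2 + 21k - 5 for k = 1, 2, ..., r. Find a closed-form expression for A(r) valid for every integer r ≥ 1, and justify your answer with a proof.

We claim A(r) = r(5r^3 + 3r^2 + 5r + 2) for all r ≥ 1.
For the base case r = 1: A(1) = 15, and the closed form gives 15. They agree.
Suppose the result is true for r = k, so A(k) = k(5k^3 + 3k^2 + 5k + 2).
Then A(k+1) = A(k) + (20k^3 + 39k^2 + 39k + 15) = (k(5k^3 + 3k^2 + 5k + 2)) + (20k^3 + 39k^2 + 39k + 15).
Simplifying, A(k+1) = (k + 1)(5k^3 + 18k^2 + 26k + 15) = (k+1)(5(k+1)^3 + 3(k+1)^2 + 5(k+1) + 2),
which is the closed form with r = k+1.
By the principle of mathematical induction, the result holds for all r ≥ 1.

A(r) = r(5r^3 + 3r^2 + 5r + 2)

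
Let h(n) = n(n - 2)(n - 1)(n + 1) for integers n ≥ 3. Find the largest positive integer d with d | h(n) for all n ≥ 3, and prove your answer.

Computing the first values: h(3) = 24 and h(4) = 120; gcd(24, 120) = 24, so d ≤ 24.
We prove 24 | n(n - 2)(n - 1)(n + 1) for all n ≥ 3 by induction on n.
Base step (n = 3): h(3) = 24 = 24·(1), so 24 | h(3).
Suppose the result is true for n = k, i.e. 24 | h(k). Then
h(k+1) − h(k) = (k-1)·k·(k+1)·(k+2) − (k-2)·(k-1)·k·(k+1) = (k-1)·k·(k+1)·[(k+2) − (k-2)] = 4·(k-1)·k·(k+1). The product of 3 consecutive integers is divisible by (3)! = 6, so h(k+1) − h(k) is divisible by 4·6 = 24. By the inductive hypothesis 24 | h(k), hence 24 | h(k+1).
This completes the induction.
Therefore the largest such d is 24.

d = 24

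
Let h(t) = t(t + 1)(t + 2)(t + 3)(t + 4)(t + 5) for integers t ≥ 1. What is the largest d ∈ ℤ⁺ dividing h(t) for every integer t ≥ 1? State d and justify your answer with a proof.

d = 720

Computing the first values: h(1) = 720 and h(2) = 5040; gcd(720, 5040) = 720, so d ≤ 720.
We prove 720 | t(t + 1)(t + 2)(t + 3)(t + 4)(t + 5) for all t ≥ 1 by induction on t.
Base step (t = 1): h(1) = 720 = 720·(1), so 720 | h(1).
Inductive step: assume the claim holds for t = i, i.e. 720 | h(i). Then
h(i+1) − h(i) = (i+1)·(i+2)·(i+3)·(i+4)·(i+5)·(i+6) − i·(i+1)·(i+2)·(i+3)·(i+4)·(i+5) = (i+1)·(i+2)·(i+3)·(i+4)·(i+5)·[(i+6) − i] = 6·(i+1)·(i+2)·(i+3)·(i+4)·(i+5). The product of 5 consecutive integers is divisible by (5)! = 120, so h(i+1) − h(i) is divisible by 6·120 = 720. By the inductive hypothesis 720 | h(i), hence 720 | h(i+1).
Hence, by induction on t, the claim holds for every t ≥ 1.
Therefore the largest such d is 720.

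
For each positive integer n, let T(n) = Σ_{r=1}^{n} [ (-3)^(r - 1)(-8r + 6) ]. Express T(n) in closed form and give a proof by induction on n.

We claim T(n) = (-3)^n(2n - 1) + 1 for all n ≥ 1.
For the base case n = 1: T(1) = -2, and the closed form gives -2. They agree.
For the inductive step, assume it holds for an arbitrary r ≥ 1, so T(r) = (-3)^r(2r - 1) + 1.
Then T(r+1) = T(r) + ((-3)^r(-8r - 2)) = ((-3)^r(2r - 1) + 1) + ((-3)^r(-8r - 2)).
Simplifying, T(r+1) = -6(-3)^r·r - 3(-3)^r + 1 = (-3)^(r+1)(2(r+1) - 1) + 1,
which is the closed form with n = r+1.
By induction, the statement is established for all n ≥ 1.

T(n) = (-3)^n(2n - 1) + 1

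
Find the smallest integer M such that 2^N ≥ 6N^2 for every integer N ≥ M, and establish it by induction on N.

M = 9

At N = 8: 256 < 384, so the inequality fails and M ≥ 9. We prove 2^N ≥ 6N^2 for all N ≥ 9.
When N = 9: 2^N = 512 and 6N^2 = 486, so 512 ≥ 486.
Inductive step: suppose the statement holds for some m ≥ 9, so 2^m ≥ 6m^2.
Then 2^(m + 1) = 2·(2^m) ≥ 2·(6m^2).
Also, for m ≥ 9 we have 2·(6m^2) ≥ 6(m+1)^2, since 2 ≥ (1 + 1/m)^2 for all m ≥ 9.
Combining, 2^(m + 1) ≥ 6(m+1)^2.
This completes the induction.
Hence the smallest such M is 9.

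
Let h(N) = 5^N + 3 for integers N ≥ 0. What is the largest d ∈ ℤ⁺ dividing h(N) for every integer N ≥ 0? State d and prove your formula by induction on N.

d = 4

Computing the first values: h(0) = 4 and h(1) = 8; gcd(4, 8) = 4, so d ≤ 4.
We prove 4 | 5^N + 3 for all N ≥ 0 by induction on N.
Base step (N = 0): h(0) = 4 = 4·(1), so 4 | h(0).
Inductive step: assume the claim holds for N = p, i.e. 4 | h(p). Then
h(p+1) = 5^(p+1) + 3 = 5·(5^p + 3) - 12 = 5·h(p) - 12. The first term is divisible by 4 by the inductive hypothesis, and -12 is divisible by 4. Hence 4 | h(p+1).
Hence, by induction on N, the claim holds for every N ≥ 0.
Therefore the largest such d is 4.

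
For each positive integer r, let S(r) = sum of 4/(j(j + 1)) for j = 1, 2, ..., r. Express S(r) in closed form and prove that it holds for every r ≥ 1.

We claim S(r) = 4r/(r + 1) for all r ≥ 1.
For the base case r = 1: S(1) = 2, and the closed form gives 2. They agree.
Inductive step: suppose the statement holds for some j ≥ 1, so S(j) = 4j/(j + 1).
Then S(j+1) = S(j) + (4/((j + 1)(j + 2))) = (4j/(j + 1)) + (4/((j + 1)(j + 2))).
Simplifying, S(j+1) = 4(j + 1)/(j + 2) = 4(j+1)/((j+1) + 1),
which is the closed form with r = j+1.
This completes the induction.

S(r) = 4r/(r + 1)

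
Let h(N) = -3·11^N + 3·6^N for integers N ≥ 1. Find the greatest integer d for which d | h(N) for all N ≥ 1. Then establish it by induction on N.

d = 15

Computing the first values: h(1) = -15 and h(2) = -255; gcd(-15, -255) = 15, so d ≤ 15.
We prove 15 | -3·11^N + 3·6^N for all N ≥ 1 by induction on N.
For the base case N = 1: h(1) = -15 = 15·(-1), so 15 | h(1).
Inductive step: suppose the statement holds for some j ≥ 1, i.e. 15 | h(j). Then
h(j+1) − 11·h(j) = (-3·11^(j+1) + 3·6^(j+1)) − 11·(-3·11^j + 3·6^j) = (3)·6^j·(6 − 11) = (-15)·6^j. Since 15 | h(j) by the inductive hypothesis, 15 | 11·h(j); and 15 | -15 since -15 = 15·-1. Therefore 15 | h(j+1).
By the principle of mathematical induction, the result holds for all N ≥ 1.
Therefore the largest such d is 15.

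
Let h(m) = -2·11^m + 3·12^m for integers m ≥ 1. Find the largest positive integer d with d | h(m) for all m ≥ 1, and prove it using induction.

d = 2

Computing the first values: h(1) = 14 and h(2) = 190; gcd(14, 190) = 2, so d ≤ 2.
We prove 2 | -2·11^m + 3·12^m for all m ≥ 1 by induction on m.
When m = 1: h(1) = 14 = 2·(7), so 2 | h(1).
Inductive step: assume the claim holds for m = k, i.e. 2 | h(k). Then
h(k+1) − 12·h(k) = (-2·11^(k+1) + 3·12^(k+1)) − 12·(-2·11^k + 3·12^k) = (-2)·11^k·(11 − 12) = (2)·11^k. Since 2 | h(k) by the inductive hypothesis, 2 | 12·h(k); and 2 | 2 since 2 = 2·1. Therefore 2 | h(k+1).
Hence, by induction on m, the claim holds for every m ≥ 1.
Therefore the largest such d is 2.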